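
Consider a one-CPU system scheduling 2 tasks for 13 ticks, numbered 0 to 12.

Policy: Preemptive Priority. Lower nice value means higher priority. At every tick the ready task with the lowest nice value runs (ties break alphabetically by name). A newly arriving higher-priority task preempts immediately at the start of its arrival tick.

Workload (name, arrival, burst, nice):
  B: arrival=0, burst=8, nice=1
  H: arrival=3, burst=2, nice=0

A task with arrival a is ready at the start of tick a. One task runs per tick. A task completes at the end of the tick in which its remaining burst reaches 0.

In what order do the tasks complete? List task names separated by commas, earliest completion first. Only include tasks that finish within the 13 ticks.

completion order = H, B

t=0: ready={B} → run B
t=1: ready={B} → run B
t=2: ready={B} → run B
t=3: ready={B,H} → run H
t=4: ready={B,H} → run H
t=5: ready={B} → run B
t=6: ready={B} → run B
t=7: ready={B} → run B
t=8: ready={B} → run B
t=9: ready={B} → run B
t=10: (idle)
t=11: (idle)
t=12: (idle)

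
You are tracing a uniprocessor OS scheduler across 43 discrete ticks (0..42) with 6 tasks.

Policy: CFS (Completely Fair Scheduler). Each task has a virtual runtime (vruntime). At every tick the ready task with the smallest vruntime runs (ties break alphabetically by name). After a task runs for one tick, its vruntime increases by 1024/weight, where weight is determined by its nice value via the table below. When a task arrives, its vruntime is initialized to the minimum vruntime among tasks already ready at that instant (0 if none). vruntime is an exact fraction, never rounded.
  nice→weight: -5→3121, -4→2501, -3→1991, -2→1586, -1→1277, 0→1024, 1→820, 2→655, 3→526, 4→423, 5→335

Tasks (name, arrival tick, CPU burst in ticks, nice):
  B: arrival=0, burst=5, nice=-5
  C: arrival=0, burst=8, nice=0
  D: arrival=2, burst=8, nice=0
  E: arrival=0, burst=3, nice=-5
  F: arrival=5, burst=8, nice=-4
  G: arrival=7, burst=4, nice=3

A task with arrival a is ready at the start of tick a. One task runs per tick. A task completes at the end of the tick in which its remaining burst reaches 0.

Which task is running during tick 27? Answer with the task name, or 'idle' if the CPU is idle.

running at tick 27 = D

t=0: vr[B=0 C=0 E=0] → run B
t=1: vr[B=1024/3121 C=0 E=0] → run C
t=2: vr[B=1024/3121 C=1 D=0 E=0] → run D
t=3: vr[B=1024/3121 C=1 D=1 E=0] → run E
t=4: vr[B=1024/3121 C=1 D=1 E=1024/3121] → run B
t=5: vr[B=2048/3121 C=1 D=1 E=1024/3121 F=1024/3121] → run E
t=6: vr[B=2048/3121 C=1 D=1 E=2048/3121 F=1024/3121] → run F
t=7: vr[B=2048/3121 C=1 D=1 E=2048/3121 F=5756928/7805621 G=2048/3121] → run B
t=8: vr[B=3072/3121 C=1 D=1 E=2048/3121 F=5756928/7805621 G=2048/3121] → run E
t=9: vr[B=3072/3121 C=1 D=1 F=5756928/7805621 G=2048/3121] → run G
t=10: vr[B=3072/3121 C=1 D=1 F=5756928/7805621 G=2136576/820823] → run F
t=11: vr[B=3072/3121 C=1 D=1 F=8952832/7805621 G=2136576/820823] → run B
t=12: vr[B=4096/3121 C=1 D=1 F=8952832/7805621 G=2136576/820823] → run C
t=13: vr[B=4096/3121 C=2 D=1 F=8952832/7805621 G=2136576/820823] → run D
t=14: vr[B=4096/3121 C=2 D=2 F=8952832/7805621 G=2136576/820823] → run F
t=15: vr[B=4096/3121 C=2 D=2 F=12148736/7805621 G=2136576/820823] → run B
t=16: vr[C=2 D=2 F=12148736/7805621 G=2136576/820823] → run F
t=17: vr[C=2 D=2 F=15344640/7805621 G=2136576/820823] → run F
t=18: vr[C=2 D=2 F=18540544/7805621 G=2136576/820823] → run C
t=19: vr[C=3 D=2 F=18540544/7805621 G=2136576/820823] → run D
t=20: vr[C=3 D=3 F=18540544/7805621 G=2136576/820823] → run F
t=21: vr[C=3 D=3 F=21736448/7805621 G=2136576/820823] → run G
t=22: vr[C=3 D=3 F=21736448/7805621 G=3734528/820823] → run F
t=23: vr[C=3 D=3 F=24932352/7805621 G=3734528/820823] → run C
t=24: vr[C=4 D=3 F=24932352/7805621 G=3734528/820823] → run D
t=25: vr[C=4 D=4 F=24932352/7805621 G=3734528/820823] → run F
t=26: vr[C=4 D=4 G=3734528/820823] → run C
t=27: vr[C=5 D=4 G=3734528/820823] → run D
t=28: vr[C=5 D=5 G=3734528/820823] → run G
t=29: vr[C=5 D=5 G=5332480/820823] → run C
t=30: vr[C=6 D=5 G=5332480/820823] → run D
t=31: vr[C=6 D=6 G=5332480/820823] → run C
t=32: vr[C=7 D=6 G=5332480/820823] → run D
t=33: vr[C=7 D=7 G=5332480/820823] → run G
t=34: vr[C=7 D=7] → run C
t=35: vr[D=7] → run D
t=36: (idle)
t=37: (idle)
t=38: (idle)
t=39: (idle)
t=40: (idle)
t=41: (idle)
t=42: (idle)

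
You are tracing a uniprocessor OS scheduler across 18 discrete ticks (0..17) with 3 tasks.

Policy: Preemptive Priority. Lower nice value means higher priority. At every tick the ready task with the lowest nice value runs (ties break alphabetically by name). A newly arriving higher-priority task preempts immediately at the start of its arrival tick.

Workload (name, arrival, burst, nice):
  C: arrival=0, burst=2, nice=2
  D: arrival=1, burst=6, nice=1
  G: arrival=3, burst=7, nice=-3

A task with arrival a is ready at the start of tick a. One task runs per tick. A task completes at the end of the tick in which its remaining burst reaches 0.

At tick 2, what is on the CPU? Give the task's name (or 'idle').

t=0: ready={C} → run C
t=1: ready={C,D} → run D
t=2: ready={C,D} → run D
t=3: ready={C,D,G} → run G
t=4: ready={C,D,G} → run G
t=5: ready={C,D,G} → run G
t=6: ready={C,D,G} → run G
t=7: ready={C,D,G} → run G
t=8: ready={C,D,G} → run G
t=9: ready={C,D,G} → run G
t=10: ready={C,D} → run D
t=11: ready={C,D} → run D
t=12: ready={C,D} → run D
t=13: ready={C,D} → run D
t=14: ready={C} → run C
t=15: (idle)
t=16: (idle)
t=17: (idle)

running at tick 2 = D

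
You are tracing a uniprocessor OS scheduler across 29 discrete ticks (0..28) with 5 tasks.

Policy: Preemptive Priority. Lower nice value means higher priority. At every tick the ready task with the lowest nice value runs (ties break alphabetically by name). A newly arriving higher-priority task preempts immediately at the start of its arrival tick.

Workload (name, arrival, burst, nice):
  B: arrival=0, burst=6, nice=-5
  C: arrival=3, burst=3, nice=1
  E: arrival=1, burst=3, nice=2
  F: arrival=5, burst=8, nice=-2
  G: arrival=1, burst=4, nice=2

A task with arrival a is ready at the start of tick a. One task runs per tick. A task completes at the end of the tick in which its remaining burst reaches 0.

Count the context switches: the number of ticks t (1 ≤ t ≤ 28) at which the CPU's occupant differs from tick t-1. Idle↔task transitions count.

context switches = 5

t=0: ready={B} → run B
t=1: ready={B,E,G} → run B
t=2: ready={B,E,G} → run B
t=3: ready={B,C,E,G} → run B
t=4: ready={B,C,E,G} → run B
t=5: ready={B,C,E,F,G} → run B
t=6: ready={C,E,F,G} → run F
t=7: ready={C,E,F,G} → run F
t=8: ready={C,E,F,G} → run F
t=9: ready={C,E,F,G} → run F
t=10: ready={C,E,F,G} → run F
t=11: ready={C,E,F,G} → run F
t=12: ready={C,E,F,G} → run F
t=13: ready={C,E,F,G} → run F
t=14: ready={C,E,G} → run C
t=15: ready={C,E,G} → run C
t=16: ready={C,E,G} → run C
t=17: ready={E,G} → run E
t=18: ready={E,G} → run E
t=19: ready={E,G} → run E
t=20: ready={G} → run G
t=21: ready={G} → run G
t=22: ready={G} → run G
t=23: ready={G} → run G
t=24: (idle)
t=25: (idle)
t=26: (idle)
t=27: (idle)
t=28: (idle)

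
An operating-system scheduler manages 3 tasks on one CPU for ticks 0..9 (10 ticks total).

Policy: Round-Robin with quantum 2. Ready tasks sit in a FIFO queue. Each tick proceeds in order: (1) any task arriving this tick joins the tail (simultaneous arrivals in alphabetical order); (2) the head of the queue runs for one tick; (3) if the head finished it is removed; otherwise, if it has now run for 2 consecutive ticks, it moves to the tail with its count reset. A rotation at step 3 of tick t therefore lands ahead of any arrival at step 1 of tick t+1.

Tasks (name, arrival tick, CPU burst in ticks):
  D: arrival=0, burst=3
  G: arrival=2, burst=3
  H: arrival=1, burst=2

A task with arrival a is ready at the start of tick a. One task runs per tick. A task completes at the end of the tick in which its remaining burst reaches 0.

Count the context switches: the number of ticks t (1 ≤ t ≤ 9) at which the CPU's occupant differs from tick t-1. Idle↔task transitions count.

t=0: queue=[D] q_used=0 → run D
t=1: queue=[D,H] q_used=1 → run D
t=2: queue=[H,D,G] q_used=0 → run H
t=3: queue=[H,D,G] q_used=1 → run H
t=4: queue=[D,G] q_used=0 → run D
t=5: queue=[G] q_used=0 → run G
t=6: queue=[G] q_used=1 → run G
t=7: queue=[G] q_used=0 → run G
t=8: (idle)
t=9: (idle)

context switches = 4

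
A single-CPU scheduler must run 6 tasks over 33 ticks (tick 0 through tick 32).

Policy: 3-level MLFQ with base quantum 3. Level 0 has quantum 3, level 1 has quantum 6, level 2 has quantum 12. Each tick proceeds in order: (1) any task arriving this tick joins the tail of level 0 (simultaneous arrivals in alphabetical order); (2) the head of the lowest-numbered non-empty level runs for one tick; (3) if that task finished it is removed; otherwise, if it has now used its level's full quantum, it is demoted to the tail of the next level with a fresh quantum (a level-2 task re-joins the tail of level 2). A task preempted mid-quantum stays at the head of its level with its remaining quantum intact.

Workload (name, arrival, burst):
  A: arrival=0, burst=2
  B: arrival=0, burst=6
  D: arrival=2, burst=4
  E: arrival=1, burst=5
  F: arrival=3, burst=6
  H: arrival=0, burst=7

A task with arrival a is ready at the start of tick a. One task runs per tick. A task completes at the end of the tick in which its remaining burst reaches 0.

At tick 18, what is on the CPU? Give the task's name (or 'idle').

t=0: L0/L1/L2 = ABH/-/- → run A
t=1: L0/L1/L2 = ABHE/-/- → run A
t=2: L0/L1/L2 = BHED/-/- → run B
t=3: L0/L1/L2 = BHEDF/-/- → run B
t=4: L0/L1/L2 = BHEDF/-/- → run B
t=5: L0/L1/L2 = HEDF/B/- → run H
t=6: L0/L1/L2 = HEDF/B/- → run H
t=7: L0/L1/L2 = HEDF/B/- → run H
t=8: L0/L1/L2 = EDF/BH/- → run E
t=9: L0/L1/L2 = EDF/BH/- → run E
t=10: L0/L1/L2 = EDF/BH/- → run E
t=11: L0/L1/L2 = DF/BHE/- → run D
t=12: L0/L1/L2 = DF/BHE/- → run D
t=13: L0/L1/L2 = DF/BHE/- → run D
t=14: L0/L1/L2 = F/BHED/- → run F
t=15: L0/L1/L2 = F/BHED/- → run F
t=16: L0/L1/L2 = F/BHED/- → run F
t=17: L0/L1/L2 = -/BHEDF/- → run B
t=18: L0/L1/L2 = -/BHEDF/- → run B
t=19: L0/L1/L2 = -/BHEDF/- → run B
t=20: L0/L1/L2 = -/HEDF/- → run H
t=21: L0/L1/L2 = -/HEDF/- → run H
t=22: L0/L1/L2 = -/HEDF/- → run H
t=23: L0/L1/L2 = -/HEDF/- → run H
t=24: L0/L1/L2 = -/EDF/- → run E
t=25: L0/L1/L2 = -/EDF/- → run E
t=26: L0/L1/L2 = -/DF/- → run D
t=27: L0/L1/L2 = -/F/- → run F
t=28: L0/L1/L2 = -/F/- → run F
t=29: L0/L1/L2 = -/F/- → run F
t=30: (idle)
t=31: (idle)
t=32: (idle)

running at tick 18 = B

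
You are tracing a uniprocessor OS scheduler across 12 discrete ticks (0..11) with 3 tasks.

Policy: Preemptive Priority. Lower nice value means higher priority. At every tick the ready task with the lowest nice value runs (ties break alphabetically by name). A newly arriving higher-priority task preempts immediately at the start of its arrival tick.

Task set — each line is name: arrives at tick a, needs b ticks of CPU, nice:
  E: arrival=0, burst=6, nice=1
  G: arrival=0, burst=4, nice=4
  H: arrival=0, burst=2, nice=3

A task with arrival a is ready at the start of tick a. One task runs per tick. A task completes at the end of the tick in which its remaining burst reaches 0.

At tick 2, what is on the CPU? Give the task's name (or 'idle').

t=0: ready={E,G,H} → run E
t=1: ready={E,G,H} → run E
t=2: ready={E,G,H} → run E
t=3: ready={E,G,H} → run E
t=4: ready={E,G,H} → run E
t=5: ready={E,G,H} → run E
t=6: ready={G,H} → run H
t=7: ready={G,H} → run H
t=8: ready={G} → run G
t=9: ready={G} → run G
t=10: ready={G} → run G
t=11: ready={G} → run G

running at tick 2 = E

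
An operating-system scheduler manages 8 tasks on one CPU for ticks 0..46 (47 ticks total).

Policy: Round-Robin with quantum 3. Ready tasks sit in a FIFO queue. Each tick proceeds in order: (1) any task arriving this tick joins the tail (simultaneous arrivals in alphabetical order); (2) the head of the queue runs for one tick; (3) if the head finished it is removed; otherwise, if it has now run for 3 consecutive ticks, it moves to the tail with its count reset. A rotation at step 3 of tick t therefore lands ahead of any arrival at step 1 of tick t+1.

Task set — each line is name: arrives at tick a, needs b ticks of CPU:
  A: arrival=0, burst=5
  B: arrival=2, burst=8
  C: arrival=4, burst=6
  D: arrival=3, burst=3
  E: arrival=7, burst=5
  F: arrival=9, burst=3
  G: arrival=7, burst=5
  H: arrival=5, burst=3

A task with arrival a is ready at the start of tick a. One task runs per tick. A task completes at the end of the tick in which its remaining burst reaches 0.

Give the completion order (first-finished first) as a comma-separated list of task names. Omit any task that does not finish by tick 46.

t=0: queue=[A] q_used=0 → run A
t=1: queue=[A] q_used=1 → run A
t=2: queue=[A,B] q_used=2 → run A
t=3: queue=[B,A,D] q_used=0 → run B
t=4: queue=[B,A,D,C] q_used=1 → run B
t=5: queue=[B,A,D,C,H] q_used=2 → run B
t=6: queue=[A,D,C,H,B] q_used=0 → run A
t=7: queue=[A,D,C,H,B,E,G] q_used=1 → run A
t=8: queue=[D,C,H,B,E,G] q_used=0 → run D
t=9: queue=[D,C,H,B,E,G,F] q_used=1 → run D
t=10: queue=[D,C,H,B,E,G,F] q_used=2 → run D
t=11: queue=[C,H,B,E,G,F] q_used=0 → run C
t=12: queue=[C,H,B,E,G,F] q_used=1 → run C
t=13: queue=[C,H,B,E,G,F] q_used=2 → run C
t=14: queue=[H,B,E,G,F,C] q_used=0 → run H
t=15: queue=[H,B,E,G,F,C] q_used=1 → run H
t=16: queue=[H,B,E,G,F,C] q_used=2 → run H
t=17: queue=[B,E,G,F,C] q_used=0 → run B
t=18: queue=[B,E,G,F,C] q_used=1 → run B
t=19: queue=[B,E,G,F,C] q_used=2 → run B
t=20: queue=[E,G,F,C,B] q_used=0 → run E
t=21: queue=[E,G,F,C,B] q_used=1 → run E
t=22: queue=[E,G,F,C,B] q_used=2 → run E
t=23: queue=[G,F,C,B,E] q_used=0 → run G
t=24: queue=[G,F,C,B,E] q_used=1 → run G
t=25: queue=[G,F,C,B,E] q_used=2 → run G
t=26: queue=[F,C,B,E,G] q_used=0 → run F
t=27: queue=[F,C,B,E,G] q_used=1 → run F
t=28: queue=[F,C,B,E,G] q_used=2 → run F
t=29: queue=[C,B,E,G] q_used=0 → run C
t=30: queue=[C,B,E,G] q_used=1 → run C
t=31: queue=[C,B,E,G] q_used=2 → run C
t=32: queue=[B,E,G] q_used=0 → run B
t=33: queue=[B,E,G] q_used=1 → run B
t=34: queue=[E,G] q_used=0 → run E
t=35: queue=[E,G] q_used=1 → run E
t=36: queue=[G] q_used=0 → run G
t=37: queue=[G] q_used=1 → run G
t=38: (idle)
t=39: (idle)
t=40: (idle)
t=41: (idle)
t=42: (idle)
t=43: (idle)
t=44: (idle)
t=45: (idle)
t=46: (idle)

completion order = A, D, H, F, C, B, E, G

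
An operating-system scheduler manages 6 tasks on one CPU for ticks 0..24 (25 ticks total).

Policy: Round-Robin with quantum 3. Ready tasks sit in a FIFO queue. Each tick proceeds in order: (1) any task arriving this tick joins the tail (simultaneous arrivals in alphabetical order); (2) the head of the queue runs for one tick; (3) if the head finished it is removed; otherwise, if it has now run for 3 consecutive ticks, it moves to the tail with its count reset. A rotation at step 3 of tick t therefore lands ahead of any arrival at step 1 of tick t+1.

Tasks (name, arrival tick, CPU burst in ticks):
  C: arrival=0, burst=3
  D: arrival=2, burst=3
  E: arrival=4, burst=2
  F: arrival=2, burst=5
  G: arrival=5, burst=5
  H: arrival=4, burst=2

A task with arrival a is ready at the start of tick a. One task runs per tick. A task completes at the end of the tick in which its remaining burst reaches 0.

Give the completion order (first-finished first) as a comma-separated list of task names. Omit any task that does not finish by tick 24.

completion order = C, D, E, H, F, G

t=0: queue=[C] q_used=0 → run C
t=1: queue=[C] q_used=1 → run C
t=2: queue=[C,D,F] q_used=2 → run C
t=3: queue=[D,F] q_used=0 → run D
t=4: queue=[D,F,E,H] q_used=1 → run D
t=5: queue=[D,F,E,H,G] q_used=2 → run D
t=6: queue=[F,E,H,G] q_used=0 → run F
t=7: queue=[F,E,H,G] q_used=1 → run F
t=8: queue=[F,E,H,G] q_used=2 → run F
t=9: queue=[E,H,G,F] q_used=0 → run E
t=10: queue=[E,H,G,F] q_used=1 → run E
t=11: queue=[H,G,F] q_used=0 → run H
t=12: queue=[H,G,F] q_used=1 → run H
t=13: queue=[G,F] q_used=0 → run G
t=14: queue=[G,F] q_used=1 → run G
t=15: queue=[G,F] q_used=2 → run G
t=16: queue=[F,G] q_used=0 → run F
t=17: queue=[F,G] q_used=1 → run F
t=18: queue=[G] q_used=0 → run G
t=19: queue=[G] q_used=1 → run G
t=20: (idle)
t=21: (idle)
t=22: (idle)
t=23: (idle)
t=24: (idle)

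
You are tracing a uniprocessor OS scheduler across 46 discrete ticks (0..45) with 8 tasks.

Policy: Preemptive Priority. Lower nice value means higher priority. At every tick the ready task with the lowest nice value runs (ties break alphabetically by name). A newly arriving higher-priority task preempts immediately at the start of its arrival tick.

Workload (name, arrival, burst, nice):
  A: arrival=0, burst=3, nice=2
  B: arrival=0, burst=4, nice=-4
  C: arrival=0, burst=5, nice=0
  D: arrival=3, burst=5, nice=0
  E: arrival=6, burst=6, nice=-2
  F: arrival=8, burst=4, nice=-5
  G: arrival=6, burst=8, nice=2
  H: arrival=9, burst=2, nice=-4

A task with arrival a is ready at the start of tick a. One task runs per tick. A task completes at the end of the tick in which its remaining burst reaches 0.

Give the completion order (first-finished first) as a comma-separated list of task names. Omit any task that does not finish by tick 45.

t=0: ready={A,B,C} → run B
t=1: ready={A,B,C} → run B
t=2: ready={A,B,C} → run B
t=3: ready={A,B,C,D} → run B
t=4: ready={A,C,D} → run C
t=5: ready={A,C,D} → run C
t=6: ready={A,C,D,E,G} → run E
t=7: ready={A,C,D,E,G} → run E
t=8: ready={A,C,D,E,F,G} → run F
t=9: ready={A,C,D,E,F,G,H} → run F
t=10: ready={A,C,D,E,F,G,H} → run F
t=11: ready={A,C,D,E,F,G,H} → run F
t=12: ready={A,C,D,E,G,H} → run H
t=13: ready={A,C,D,E,G,H} → run H
t=14: ready={A,C,D,E,G} → run E
t=15: ready={A,C,D,E,G} → run E
t=16: ready={A,C,D,E,G} → run E
t=17: ready={A,C,D,E,G} → run E
t=18: ready={A,C,D,G} → run C
t=19: ready={A,C,D,G} → run C
t=20: ready={A,C,D,G} → run C
t=21: ready={A,D,G} → run D
t=22: ready={A,D,G} → run D
t=23: ready={A,D,G} → run D
t=24: ready={A,D,G} → run D
t=25: ready={A,D,G} → run D
t=26: ready={A,G} → run A
t=27: ready={A,G} → run A
t=28: ready={A,G} → run A
t=29: ready={G} → run G
t=30: ready={G} → run G
t=31: ready={G} → run G
t=32: ready={G} → run G
t=33: ready={G} → run G
t=34: ready={G} → run G
t=35: ready={G} → run G
t=36: ready={G} → run G
t=37: (idle)
t=38: (idle)
t=39: (idle)
t=40: (idle)
t=41: (idle)
t=42: (idle)
t=43: (idle)
t=44: (idle)
t=45: (idle)

completion order = B, F, H, E, C, D, A, G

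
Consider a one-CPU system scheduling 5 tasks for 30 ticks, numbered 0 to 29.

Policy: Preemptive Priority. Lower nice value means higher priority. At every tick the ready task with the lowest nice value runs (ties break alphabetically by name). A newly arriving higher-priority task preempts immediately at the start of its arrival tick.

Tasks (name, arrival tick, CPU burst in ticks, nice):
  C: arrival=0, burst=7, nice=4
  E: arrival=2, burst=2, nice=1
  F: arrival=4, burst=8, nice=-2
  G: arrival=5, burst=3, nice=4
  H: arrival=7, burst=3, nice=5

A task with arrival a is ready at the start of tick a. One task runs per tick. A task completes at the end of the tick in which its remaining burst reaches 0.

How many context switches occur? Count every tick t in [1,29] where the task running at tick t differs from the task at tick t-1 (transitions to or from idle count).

context switches = 6

t=0: ready={C} → run C
t=1: ready={C} → run C
t=2: ready={C,E} → run E
t=3: ready={C,E} → run E
t=4: ready={C,F} → run F
t=5: ready={C,F,G} → run F
t=6: ready={C,F,G} → run F
t=7: ready={C,F,G,H} → run F
t=8: ready={C,F,G,H} → run F
t=9: ready={C,F,G,H} → run F
t=10: ready={C,F,G,H} → run F
t=11: ready={C,F,G,H} → run F
t=12: ready={C,G,H} → run C
t=13: ready={C,G,H} → run C
t=14: ready={C,G,H} → run C
t=15: ready={C,G,H} → run C
t=16: ready={C,G,H} → run C
t=17: ready={G,H} → run G
t=18: ready={G,H} → run G
t=19: ready={G,H} → run G
t=20: ready={H} → run H
t=21: ready={H} → run H
t=22: ready={H} → run H
t=23: (idle)
t=24: (idle)
t=25: (idle)
t=26: (idle)
t=27: (idle)
t=28: (idle)
t=29: (idle)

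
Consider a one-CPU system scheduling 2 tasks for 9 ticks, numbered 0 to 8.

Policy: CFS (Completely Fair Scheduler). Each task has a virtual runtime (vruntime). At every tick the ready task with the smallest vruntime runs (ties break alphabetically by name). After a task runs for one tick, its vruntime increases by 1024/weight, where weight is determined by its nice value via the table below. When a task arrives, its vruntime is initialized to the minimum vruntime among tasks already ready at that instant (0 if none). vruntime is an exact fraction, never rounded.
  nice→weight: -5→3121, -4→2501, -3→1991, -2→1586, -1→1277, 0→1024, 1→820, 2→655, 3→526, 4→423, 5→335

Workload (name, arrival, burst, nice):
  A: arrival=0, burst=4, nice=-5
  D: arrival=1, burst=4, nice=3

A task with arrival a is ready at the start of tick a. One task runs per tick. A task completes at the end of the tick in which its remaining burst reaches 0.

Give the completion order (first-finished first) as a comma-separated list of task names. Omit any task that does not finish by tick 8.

t=0: vr[A=0] → run A
t=1: vr[A=1024/3121 D=1024/3121] → run A
t=2: vr[A=2048/3121 D=1024/3121] → run D
t=3: vr[A=2048/3121 D=1867264/820823] → run A
t=4: vr[A=3072/3121 D=1867264/820823] → run A
t=5: vr[D=1867264/820823] → run D
t=6: vr[D=3465216/820823] → run D
t=7: vr[D=5063168/820823] → run D
t=8: (idle)

completion order = A, D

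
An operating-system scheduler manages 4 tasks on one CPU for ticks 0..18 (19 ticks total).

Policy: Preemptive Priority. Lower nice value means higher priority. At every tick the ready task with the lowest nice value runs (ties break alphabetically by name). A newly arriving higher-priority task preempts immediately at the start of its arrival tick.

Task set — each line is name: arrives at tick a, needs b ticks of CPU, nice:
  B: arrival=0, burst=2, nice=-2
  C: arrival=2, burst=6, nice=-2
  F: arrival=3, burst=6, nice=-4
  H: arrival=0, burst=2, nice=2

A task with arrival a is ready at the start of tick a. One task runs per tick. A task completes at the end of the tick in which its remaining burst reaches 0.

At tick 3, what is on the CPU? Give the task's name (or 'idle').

running at tick 3 = F

t=0: ready={B,H} → run B
t=1: ready={B,H} → run B
t=2: ready={C,H} → run C
t=3: ready={C,F,H} → run F
t=4: ready={C,F,H} → run F
t=5: ready={C,F,H} → run F
t=6: ready={C,F,H} → run F
t=7: ready={C,F,H} → run F
t=8: ready={C,F,H} → run F
t=9: ready={C,H} → run C
t=10: ready={C,H} → run C
t=11: ready={C,H} → run C
t=12: ready={C,H} → run C
t=13: ready={C,H} → run C
t=14: ready={H} → run H
t=15: ready={H} → run H
t=16: (idle)
t=17: (idle)
t=18: (idle)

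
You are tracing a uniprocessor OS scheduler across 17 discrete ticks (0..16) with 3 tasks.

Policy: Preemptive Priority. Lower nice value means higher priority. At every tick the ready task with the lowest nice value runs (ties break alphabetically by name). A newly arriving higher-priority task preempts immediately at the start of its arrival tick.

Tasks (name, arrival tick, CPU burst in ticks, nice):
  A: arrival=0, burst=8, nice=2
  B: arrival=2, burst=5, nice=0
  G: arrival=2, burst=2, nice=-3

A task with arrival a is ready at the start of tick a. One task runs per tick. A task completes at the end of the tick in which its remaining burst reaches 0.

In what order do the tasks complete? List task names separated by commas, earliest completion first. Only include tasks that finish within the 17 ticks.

completion order = G, B, A

t=0: ready={A} → run A
t=1: ready={A} → run A
t=2: ready={A,B,G} → run G
t=3: ready={A,B,G} → run G
t=4: ready={A,B} → run B
t=5: ready={A,B} → run B
t=6: ready={A,B} → run B
t=7: ready={A,B} → run B
t=8: ready={A,B} → run B
t=9: ready={A} → run A
t=10: ready={A} → run A
t=11: ready={A} → run A
t=12: ready={A} → run A
t=13: ready={A} → run A
t=14: ready={A} → run A
t=15: (idle)
t=16: (idle)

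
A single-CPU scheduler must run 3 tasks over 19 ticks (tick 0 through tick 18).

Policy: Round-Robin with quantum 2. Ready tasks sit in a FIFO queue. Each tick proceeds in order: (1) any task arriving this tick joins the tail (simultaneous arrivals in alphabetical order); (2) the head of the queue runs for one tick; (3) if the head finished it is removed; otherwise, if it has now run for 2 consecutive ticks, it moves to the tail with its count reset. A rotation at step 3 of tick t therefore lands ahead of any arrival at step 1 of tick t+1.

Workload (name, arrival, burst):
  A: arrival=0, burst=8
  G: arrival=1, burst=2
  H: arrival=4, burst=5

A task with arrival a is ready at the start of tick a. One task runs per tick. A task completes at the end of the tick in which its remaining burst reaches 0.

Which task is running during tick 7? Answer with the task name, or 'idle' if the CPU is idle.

running at tick 7 = H

t=0: queue=[A] q_used=0 → run A
t=1: queue=[A,G] q_used=1 → run A
t=2: queue=[G,A] q_used=0 → run G
t=3: queue=[G,A] q_used=1 → run G
t=4: queue=[A,H] q_used=0 → run A
t=5: queue=[A,H] q_used=1 → run A
t=6: queue=[H,A] q_used=0 → run H
t=7: queue=[H,A] q_used=1 → run H
t=8: queue=[A,H] q_used=0 → run A
t=9: queue=[A,H] q_used=1 → run A
t=10: queue=[H,A] q_used=0 → run H
t=11: queue=[H,A] q_used=1 → run H
t=12: queue=[A,H] q_used=0 → run A
t=13: queue=[A,H] q_used=1 → run A
t=14: queue=[H] q_used=0 → run H
t=15: (idle)
t=16: (idle)
t=17: (idle)
t=18: (idle)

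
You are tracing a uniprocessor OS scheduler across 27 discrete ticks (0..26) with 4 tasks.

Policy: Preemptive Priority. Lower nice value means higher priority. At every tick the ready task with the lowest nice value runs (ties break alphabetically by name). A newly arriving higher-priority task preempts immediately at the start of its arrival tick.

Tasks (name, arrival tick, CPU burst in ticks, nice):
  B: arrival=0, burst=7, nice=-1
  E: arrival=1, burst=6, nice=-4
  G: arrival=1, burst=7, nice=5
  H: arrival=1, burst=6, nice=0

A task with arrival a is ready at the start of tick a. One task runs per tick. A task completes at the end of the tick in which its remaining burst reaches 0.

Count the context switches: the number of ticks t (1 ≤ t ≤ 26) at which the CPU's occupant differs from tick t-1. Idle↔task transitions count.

context switches = 5

t=0: ready={B} → run B
t=1: ready={B,E,G,H} → run E
t=2: ready={B,E,G,H} → run E
t=3: ready={B,E,G,H} → run E
t=4: ready={B,E,G,H} → run E
t=5: ready={B,E,G,H} → run E
t=6: ready={B,E,G,H} → run E
t=7: ready={B,G,H} → run B
t=8: ready={B,G,H} → run B
t=9: ready={B,G,H} → run B
t=10: ready={B,G,H} → run B
t=11: ready={B,G,H} → run B
t=12: ready={B,G,H} → run B
t=13: ready={G,H} → run H
t=14: ready={G,H} → run H
t=15: ready={G,H} → run H
t=16: ready={G,H} → run H
t=17: ready={G,H} → run H
t=18: ready={G,H} → run H
t=19: ready={G} → run G
t=20: ready={G} → run G
t=21: ready={G} → run G
t=22: ready={G} → run G
t=23: ready={G} → run G
t=24: ready={G} → run G
t=25: ready={G} → run G
t=26: (idle)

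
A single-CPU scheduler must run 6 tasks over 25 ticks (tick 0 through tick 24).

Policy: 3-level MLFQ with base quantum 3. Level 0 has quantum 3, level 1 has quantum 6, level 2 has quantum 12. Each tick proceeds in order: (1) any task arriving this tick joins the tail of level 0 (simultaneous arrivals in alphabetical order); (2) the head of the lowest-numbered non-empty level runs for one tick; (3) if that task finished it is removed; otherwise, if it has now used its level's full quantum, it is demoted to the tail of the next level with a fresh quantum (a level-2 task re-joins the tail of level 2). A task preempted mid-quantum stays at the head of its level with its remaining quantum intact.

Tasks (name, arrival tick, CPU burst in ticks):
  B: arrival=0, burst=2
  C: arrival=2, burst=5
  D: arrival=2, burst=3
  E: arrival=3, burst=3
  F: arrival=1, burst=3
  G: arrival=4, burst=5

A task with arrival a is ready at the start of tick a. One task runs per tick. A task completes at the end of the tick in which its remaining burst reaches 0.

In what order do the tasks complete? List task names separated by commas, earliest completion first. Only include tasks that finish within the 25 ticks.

t=0: L0/L1/L2 = B/-/- → run B
t=1: L0/L1/L2 = BF/-/- → run B
t=2: L0/L1/L2 = FCD/-/- → run F
t=3: L0/L1/L2 = FCDE/-/- → run F
t=4: L0/L1/L2 = FCDEG/-/- → run F
t=5: L0/L1/L2 = CDEG/-/- → run C
t=6: L0/L1/L2 = CDEG/-/- → run C
t=7: L0/L1/L2 = CDEG/-/- → run C
t=8: L0/L1/L2 = DEG/C/- → run D
t=9: L0/L1/L2 = DEG/C/- → run D
t=10: L0/L1/L2 = DEG/C/- → run D
t=11: L0/L1/L2 = EG/C/- → run E
t=12: L0/L1/L2 = EG/C/- → run E
t=13: L0/L1/L2 = EG/C/- → run E
t=14: L0/L1/L2 = G/C/- → run G
t=15: L0/L1/L2 = G/C/- → run G
t=16: L0/L1/L2 = G/C/- → run G
t=17: L0/L1/L2 = -/CG/- → run C
t=18: L0/L1/L2 = -/CG/- → run C
t=19: L0/L1/L2 = -/G/- → run G
t=20: L0/L1/L2 = -/G/- → run G
t=21: (idle)
t=22: (idle)
t=23: (idle)
t=24: (idle)

completion order = B, F, D, E, C, G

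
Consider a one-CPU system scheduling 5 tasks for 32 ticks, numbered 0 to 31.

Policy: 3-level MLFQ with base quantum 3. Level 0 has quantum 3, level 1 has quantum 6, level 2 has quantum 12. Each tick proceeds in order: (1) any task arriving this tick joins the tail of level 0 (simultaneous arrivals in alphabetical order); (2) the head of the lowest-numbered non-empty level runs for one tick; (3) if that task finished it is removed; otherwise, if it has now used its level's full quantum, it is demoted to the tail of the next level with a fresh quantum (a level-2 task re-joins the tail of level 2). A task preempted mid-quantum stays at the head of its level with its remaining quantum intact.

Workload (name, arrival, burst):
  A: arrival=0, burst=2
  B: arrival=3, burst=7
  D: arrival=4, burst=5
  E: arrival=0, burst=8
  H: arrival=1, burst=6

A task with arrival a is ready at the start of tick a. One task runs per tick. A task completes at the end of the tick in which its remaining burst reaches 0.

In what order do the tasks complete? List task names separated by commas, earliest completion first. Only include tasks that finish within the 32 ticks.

t=0: L0/L1/L2 = AE/-/- → run A
t=1: L0/L1/L2 = AEH/-/- → run A
t=2: L0/L1/L2 = EH/-/- → run E
t=3: L0/L1/L2 = EHB/-/- → run E
t=4: L0/L1/L2 = EHBD/-/- → run E
t=5: L0/L1/L2 = HBD/E/- → run H
t=6: L0/L1/L2 = HBD/E/- → run H
t=7: L0/L1/L2 = HBD/E/- → run H
t=8: L0/L1/L2 = BD/EH/- → run B
t=9: L0/L1/L2 = BD/EH/- → run B
t=10: L0/L1/L2 = BD/EH/- → run B
t=11: L0/L1/L2 = D/EHB/- → run D
t=12: L0/L1/L2 = D/EHB/- → run D
t=13: L0/L1/L2 = D/EHB/- → run D
t=14: L0/L1/L2 = -/EHBD/- → run E
t=15: L0/L1/L2 = -/EHBD/- → run E
t=16: L0/L1/L2 = -/EHBD/- → run E
t=17: L0/L1/L2 = -/EHBD/- → run E
t=18: L0/L1/L2 = -/EHBD/- → run E
t=19: L0/L1/L2 = -/HBD/- → run H
t=20: L0/L1/L2 = -/HBD/- → run H
t=21: L0/L1/L2 = -/HBD/- → run H
t=22: L0/L1/L2 = -/BD/- → run B
t=23: L0/L1/L2 = -/BD/- → run B
t=24: L0/L1/L2 = -/BD/- → run B
t=25: L0/L1/L2 = -/BD/- → run B
t=26: L0/L1/L2 = -/D/- → run D
t=27: L0/L1/L2 = -/D/- → run D
t=28: (idle)
t=29: (idle)
t=30: (idle)
t=31: (idle)

completion order = A, E, H, B, D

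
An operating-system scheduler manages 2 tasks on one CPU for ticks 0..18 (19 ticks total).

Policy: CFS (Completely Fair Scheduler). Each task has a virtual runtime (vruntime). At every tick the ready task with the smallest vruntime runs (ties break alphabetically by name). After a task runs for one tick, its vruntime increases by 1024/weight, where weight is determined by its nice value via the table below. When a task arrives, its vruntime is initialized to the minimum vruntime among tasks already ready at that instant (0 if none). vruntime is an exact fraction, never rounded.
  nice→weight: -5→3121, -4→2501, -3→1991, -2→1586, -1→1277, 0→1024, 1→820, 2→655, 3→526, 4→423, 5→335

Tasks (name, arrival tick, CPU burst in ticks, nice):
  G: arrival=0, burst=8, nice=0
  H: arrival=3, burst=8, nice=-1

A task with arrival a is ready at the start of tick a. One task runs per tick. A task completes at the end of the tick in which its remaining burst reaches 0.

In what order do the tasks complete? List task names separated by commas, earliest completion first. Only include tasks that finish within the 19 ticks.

t=0: vr[G=0] → run G
t=1: vr[G=1] → run G
t=2: vr[G=2] → run G
t=3: vr[G=3 H=3] → run G
t=4: vr[G=4 H=3] → run H
t=5: vr[G=4 H=4855/1277] → run H
t=6: vr[G=4 H=5879/1277] → run G
t=7: vr[G=5 H=5879/1277] → run H
t=8: vr[G=5 H=6903/1277] → run G
t=9: vr[G=6 H=6903/1277] → run H
t=10: vr[G=6 H=7927/1277] → run G
t=11: vr[G=7 H=7927/1277] → run H
t=12: vr[G=7 H=8951/1277] → run G
t=13: vr[H=8951/1277] → run H
t=14: vr[H=9975/1277] → run H
t=15: vr[H=10999/1277] → run H
t=16: (idle)
t=17: (idle)
t=18: (idle)

completion order = G, H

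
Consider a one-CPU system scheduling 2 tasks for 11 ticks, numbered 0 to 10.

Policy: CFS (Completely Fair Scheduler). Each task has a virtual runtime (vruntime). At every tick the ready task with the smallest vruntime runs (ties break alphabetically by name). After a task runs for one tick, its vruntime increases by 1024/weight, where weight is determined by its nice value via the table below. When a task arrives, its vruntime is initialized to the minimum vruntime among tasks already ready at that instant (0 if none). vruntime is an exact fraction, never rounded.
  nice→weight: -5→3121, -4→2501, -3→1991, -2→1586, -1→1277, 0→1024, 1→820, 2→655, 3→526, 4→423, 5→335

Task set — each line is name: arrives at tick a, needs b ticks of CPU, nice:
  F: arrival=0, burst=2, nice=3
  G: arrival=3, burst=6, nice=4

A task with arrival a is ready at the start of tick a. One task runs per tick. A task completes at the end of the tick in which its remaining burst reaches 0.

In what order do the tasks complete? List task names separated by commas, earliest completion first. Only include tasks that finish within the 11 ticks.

t=0: vr[F=0] → run F
t=1: vr[F=512/263] → run F
t=2: (idle)
t=3: vr[G=0] → run G
t=4: vr[G=1024/423] → run G
t=5: vr[G=2048/423] → run G
t=6: vr[G=1024/141] → run G
t=7: vr[G=4096/423] → run G
t=8: vr[G=5120/423] → run G
t=9: (idle)
t=10: (idle)

completion order = F, G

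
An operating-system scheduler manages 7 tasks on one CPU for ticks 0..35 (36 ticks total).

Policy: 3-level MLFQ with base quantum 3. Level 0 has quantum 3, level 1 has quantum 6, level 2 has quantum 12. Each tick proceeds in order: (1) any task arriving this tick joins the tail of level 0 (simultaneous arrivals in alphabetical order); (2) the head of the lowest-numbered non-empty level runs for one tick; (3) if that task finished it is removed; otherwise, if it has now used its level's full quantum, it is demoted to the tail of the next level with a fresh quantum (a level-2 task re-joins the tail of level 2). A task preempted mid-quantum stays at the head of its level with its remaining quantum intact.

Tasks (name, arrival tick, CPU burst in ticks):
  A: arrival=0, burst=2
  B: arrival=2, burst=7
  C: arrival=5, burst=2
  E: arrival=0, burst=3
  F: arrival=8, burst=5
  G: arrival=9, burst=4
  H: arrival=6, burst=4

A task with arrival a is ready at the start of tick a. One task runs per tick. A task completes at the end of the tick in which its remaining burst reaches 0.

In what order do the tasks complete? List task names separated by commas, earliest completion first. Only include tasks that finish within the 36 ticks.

t=0: L0/L1/L2 = AE/-/- → run A
t=1: L0/L1/L2 = AE/-/- → run A
t=2: L0/L1/L2 = EB/-/- → run E
t=3: L0/L1/L2 = EB/-/- → run E
t=4: L0/L1/L2 = EB/-/- → run E
t=5: L0/L1/L2 = BC/-/- → run B
t=6: L0/L1/L2 = BCH/-/- → run B
t=7: L0/L1/L2 = BCH/-/- → run B
t=8: L0/L1/L2 = CHF/B/- → run C
t=9: L0/L1/L2 = CHFG/B/- → run C
t=10: L0/L1/L2 = HFG/B/- → run H
t=11: L0/L1/L2 = HFG/B/- → run H
t=12: L0/L1/L2 = HFG/B/- → run H
t=13: L0/L1/L2 = FG/BH/- → run F
t=14: L0/L1/L2 = FG/BH/- → run F
t=15: L0/L1/L2 = FG/BH/- → run F
t=16: L0/L1/L2 = G/BHF/- → run G
t=17: L0/L1/L2 = G/BHF/- → run G
t=18: L0/L1/L2 = G/BHF/- → run G
t=19: L0/L1/L2 = -/BHFG/- → run B
t=20: L0/L1/L2 = -/BHFG/- → run B
t=21: L0/L1/L2 = -/BHFG/- → run B
t=22: L0/L1/L2 = -/BHFG/- → run B
t=23: L0/L1/L2 = -/HFG/- → run H
t=24: L0/L1/L2 = -/FG/- → run F
t=25: L0/L1/L2 = -/FG/- → run F
t=26: L0/L1/L2 = -/G/- → run G
t=27: (idle)
t=28: (idle)
t=29: (idle)
t=30: (idle)
t=31: (idle)
t=32: (idle)
t=33: (idle)
t=34: (idle)
t=35: (idle)

completion order = A, E, C, B, H, F, G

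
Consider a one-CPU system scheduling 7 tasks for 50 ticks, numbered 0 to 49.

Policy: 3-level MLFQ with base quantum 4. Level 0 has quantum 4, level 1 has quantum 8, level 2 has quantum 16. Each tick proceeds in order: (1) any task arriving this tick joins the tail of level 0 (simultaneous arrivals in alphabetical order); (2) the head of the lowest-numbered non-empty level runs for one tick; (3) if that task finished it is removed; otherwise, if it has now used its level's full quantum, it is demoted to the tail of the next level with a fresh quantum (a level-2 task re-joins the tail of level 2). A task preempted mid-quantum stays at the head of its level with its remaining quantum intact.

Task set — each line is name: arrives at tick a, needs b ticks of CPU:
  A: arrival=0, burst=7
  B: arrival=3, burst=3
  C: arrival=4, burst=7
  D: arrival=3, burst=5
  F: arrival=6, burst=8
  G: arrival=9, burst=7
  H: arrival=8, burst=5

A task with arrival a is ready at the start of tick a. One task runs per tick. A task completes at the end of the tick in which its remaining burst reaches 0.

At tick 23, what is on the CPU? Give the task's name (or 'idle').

running at tick 23 = G

t=0: L0/L1/L2 = A/-/- → run A
t=1: L0/L1/L2 = A/-/- → run A
t=2: L0/L1/L2 = A/-/- → run A
t=3: L0/L1/L2 = ABD/-/- → run A
t=4: L0/L1/L2 = BDC/A/- → run B
t=5: L0/L1/L2 = BDC/A/- → run B
t=6: L0/L1/L2 = BDCF/A/- → run B
t=7: L0/L1/L2 = DCF/A/- → run D
t=8: L0/L1/L2 = DCFH/A/- → run D
t=9: L0/L1/L2 = DCFHG/A/- → run D
t=10: L0/L1/L2 = DCFHG/A/- → run D
t=11: L0/L1/L2 = CFHG/AD/- → run C
t=12: L0/L1/L2 = CFHG/AD/- → run C
t=13: L0/L1/L2 = CFHG/AD/- → run C
t=14: L0/L1/L2 = CFHG/AD/- → run C
t=15: L0/L1/L2 = FHG/ADC/- → run F
t=16: L0/L1/L2 = FHG/ADC/- → run F
t=17: L0/L1/L2 = FHG/ADC/- → run F
t=18: L0/L1/L2 = FHG/ADC/- → run F
t=19: L0/L1/L2 = HG/ADCF/- → run H
t=20: L0/L1/L2 = HG/ADCF/- → run H
t=21: L0/L1/L2 = HG/ADCF/- → run H
t=22: L0/L1/L2 = HG/ADCF/- → run H
t=23: L0/L1/L2 = G/ADCFH/- → run G
t=24: L0/L1/L2 = G/ADCFH/- → run G
t=25: L0/L1/L2 = G/ADCFH/- → run G
t=26: L0/L1/L2 = G/ADCFH/- → run G
t=27: L0/L1/L2 = -/ADCFHG/- → run A
t=28: L0/L1/L2 = -/ADCFHG/- → run A
t=29: L0/L1/L2 = -/ADCFHG/- → run A
t=30: L0/L1/L2 = -/DCFHG/- → run D
t=31: L0/L1/L2 = -/CFHG/- → run C
t=32: L0/L1/L2 = -/CFHG/- → run C
t=33: L0/L1/L2 = -/CFHG/- → run C
t=34: L0/L1/L2 = -/FHG/- → run F
t=35: L0/L1/L2 = -/FHG/- → run F
t=36: L0/L1/L2 = -/FHG/- → run F
t=37: L0/L1/L2 = -/FHG/- → run F
t=38: L0/L1/L2 = -/HG/- → run H
t=39: L0/L1/L2 = -/G/- → run G
t=40: L0/L1/L2 = -/G/- → run G
t=41: L0/L1/L2 = -/G/- → run G
t=42: (idle)
t=43: (idle)
t=44: (idle)
t=45: (idle)
t=46: (idle)
t=47: (idle)
t=48: (idle)
t=49: (idle)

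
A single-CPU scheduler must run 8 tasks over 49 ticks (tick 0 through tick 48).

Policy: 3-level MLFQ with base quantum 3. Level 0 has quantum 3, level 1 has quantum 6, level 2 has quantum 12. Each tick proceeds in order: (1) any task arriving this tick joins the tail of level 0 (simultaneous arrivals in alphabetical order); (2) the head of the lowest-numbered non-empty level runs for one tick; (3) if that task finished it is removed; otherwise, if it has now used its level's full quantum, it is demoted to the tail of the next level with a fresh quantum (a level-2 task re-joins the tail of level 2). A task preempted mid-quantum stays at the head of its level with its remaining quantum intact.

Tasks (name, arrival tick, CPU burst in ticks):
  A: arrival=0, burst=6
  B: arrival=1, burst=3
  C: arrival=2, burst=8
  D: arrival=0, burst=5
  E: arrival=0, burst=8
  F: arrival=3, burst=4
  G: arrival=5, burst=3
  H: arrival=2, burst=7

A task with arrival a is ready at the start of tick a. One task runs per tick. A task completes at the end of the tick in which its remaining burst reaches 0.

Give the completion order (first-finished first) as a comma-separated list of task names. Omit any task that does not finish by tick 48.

completion order = B, G, A, D, E, C, H, F

t=0: L0/L1/L2 = ADE/-/- → run A
t=1: L0/L1/L2 = ADEB/-/- → run A
t=2: L0/L1/L2 = ADEBCH/-/- → run A
t=3: L0/L1/L2 = DEBCHF/A/- → run D
t=4: L0/L1/L2 = DEBCHF/A/- → run D
t=5: L0/L1/L2 = DEBCHFG/A/- → run D
t=6: L0/L1/L2 = EBCHFG/AD/- → run E
t=7: L0/L1/L2 = EBCHFG/AD/- → run E
t=8: L0/L1/L2 = EBCHFG/AD/- → run E
t=9: L0/L1/L2 = BCHFG/ADE/- → run B
t=10: L0/L1/L2 = BCHFG/ADE/- → run B
t=11: L0/L1/L2 = BCHFG/ADE/- → run B
t=12: L0/L1/L2 = CHFG/ADE/- → run C
t=13: L0/L1/L2 = CHFG/ADE/- → run C
t=14: L0/L1/L2 = CHFG/ADE/- → run C
t=15: L0/L1/L2 = HFG/ADEC/- → run H
t=16: L0/L1/L2 = HFG/ADEC/- → run H
t=17: L0/L1/L2 = HFG/ADEC/- → run H
t=18: L0/L1/L2 = FG/ADECH/- → run F
t=19: L0/L1/L2 = FG/ADECH/- → run F
t=20: L0/L1/L2 = FG/ADECH/- → run F
t=21: L0/L1/L2 = G/ADECHF/- → run G
t=22: L0/L1/L2 = G/ADECHF/- → run G
t=23: L0/L1/L2 = G/ADECHF/- → run G
t=24: L0/L1/L2 = -/ADECHF/- → run A
t=25: L0/L1/L2 = -/ADECHF/- → run A
t=26: L0/L1/L2 = -/ADECHF/- → run A
t=27: L0/L1/L2 = -/DECHF/- → run D
t=28: L0/L1/L2 = -/DECHF/- → run D
t=29: L0/L1/L2 = -/ECHF/- → run E
t=30: L0/L1/L2 = -/ECHF/- → run E
t=31: L0/L1/L2 = -/ECHF/- → run E
t=32: L0/L1/L2 = -/ECHF/- → run E
t=33: L0/L1/L2 = -/ECHF/- → run E
t=34: L0/L1/L2 = -/CHF/- → run C
t=35: L0/L1/L2 = -/CHF/- → run C
t=36: L0/L1/L2 = -/CHF/- → run C
t=37: L0/L1/L2 = -/CHF/- → run C
t=38: L0/L1/L2 = -/CHF/- → run C
t=39: L0/L1/L2 = -/HF/- → run H
t=40: L0/L1/L2 = -/HF/- → run H
t=41: L0/L1/L2 = -/HF/- → run H
t=42: L0/L1/L2 = -/HF/- → run H
t=43: L0/L1/L2 = -/F/- → run F
t=44: (idle)
t=45: (idle)
t=46: (idle)
t=47: (idle)
t=48: (idle)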